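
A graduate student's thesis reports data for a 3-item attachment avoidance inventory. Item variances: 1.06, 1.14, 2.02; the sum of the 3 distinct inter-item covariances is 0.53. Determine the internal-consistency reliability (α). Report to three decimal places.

α = 0.301

Σσ²ᵢ = 1.06 + 1.14 + 2.02 = 4.22
Sum of distinct covariances = 0.53
σ²_T = Σσ²ᵢ + 2·Σcov = 4.22 + 2 × 0.53 = 5.28
α = (3/2)·(1 − 4.22/5.28) = 0.301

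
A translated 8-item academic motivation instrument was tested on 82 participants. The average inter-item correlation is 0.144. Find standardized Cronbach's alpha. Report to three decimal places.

Standardized α = k·r̄ / (1 + (k−1)·r̄) = 8 × 0.144 / (1 + 7 × 0.144)
  = 1.1520 / 2.0080 = 0.574

standardized Cronbach's alpha = 0.574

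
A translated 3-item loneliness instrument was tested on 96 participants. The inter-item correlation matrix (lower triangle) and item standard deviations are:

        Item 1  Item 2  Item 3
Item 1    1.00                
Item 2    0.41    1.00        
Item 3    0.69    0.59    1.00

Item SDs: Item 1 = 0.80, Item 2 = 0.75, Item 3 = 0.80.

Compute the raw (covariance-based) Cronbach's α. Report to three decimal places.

Σσ²ᵢ = 0.80² + 0.75² + 0.80² = 1.8425
Covariances σ_ij = r_ij · s_i · s_j:
  σ(Item 1,Item 2) = 0.41 × 0.80 × 0.75 = 0.2460
  σ(Item 1,Item 3) = 0.69 × 0.80 × 0.80 = 0.4416
  σ(Item 2,Item 3) = 0.59 × 0.75 × 0.80 = 0.3540
σ²_T = Σσ²ᵢ + 2·Σσ_ij = 1.8425 + 2 × 1.0416 = 3.9257
α = (3/2)·(1 − 1.8425/3.9257) = 0.796

Cronbach's α = 0.796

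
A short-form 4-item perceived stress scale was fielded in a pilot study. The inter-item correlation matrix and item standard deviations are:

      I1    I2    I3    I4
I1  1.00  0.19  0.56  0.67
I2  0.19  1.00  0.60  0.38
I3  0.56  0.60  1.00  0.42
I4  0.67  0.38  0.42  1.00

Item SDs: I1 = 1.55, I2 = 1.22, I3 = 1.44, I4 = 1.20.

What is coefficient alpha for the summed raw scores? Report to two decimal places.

Σσ²ᵢ = 1.55² + 1.22² + 1.44² + 1.20² = 7.4045
Covariances σ_ij = r_ij · s_i · s_j:
  σ(I1,I2) = 0.19 × 1.55 × 1.22 = 0.3593
  σ(I1,I3) = 0.56 × 1.55 × 1.44 = 1.2499
  σ(I1,I4) = 0.67 × 1.55 × 1.20 = 1.2462
  σ(I2,I3) = 0.60 × 1.22 × 1.44 = 1.0541
  σ(I2,I4) = 0.38 × 1.22 × 1.20 = 0.5563
  σ(I3,I4) = 0.42 × 1.44 × 1.20 = 0.7258
σ²_T = Σσ²ᵢ + 2·Σσ_ij = 7.4045 + 2 × 5.1916 = 17.7877
α = (4/3)·(1 − 7.4045/17.7877) = 0.78

α = 0.78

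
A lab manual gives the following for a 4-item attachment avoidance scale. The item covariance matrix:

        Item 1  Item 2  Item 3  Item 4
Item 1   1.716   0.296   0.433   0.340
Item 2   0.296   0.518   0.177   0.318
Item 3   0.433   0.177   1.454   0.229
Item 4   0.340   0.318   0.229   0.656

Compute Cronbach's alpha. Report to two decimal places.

ΣVar(i) = 1.716 + 0.518 + 1.454 + 0.656 = 4.344
Sum of the distinct covariances = 1.793
total variance = 4.344 + 2 × 1.793 = 7.930
α = (k/(k−1))·(1 − ΣVar(i)/total variance) = (4/3)·(1 − 4.344/7.930) = 0.60

α = 0.60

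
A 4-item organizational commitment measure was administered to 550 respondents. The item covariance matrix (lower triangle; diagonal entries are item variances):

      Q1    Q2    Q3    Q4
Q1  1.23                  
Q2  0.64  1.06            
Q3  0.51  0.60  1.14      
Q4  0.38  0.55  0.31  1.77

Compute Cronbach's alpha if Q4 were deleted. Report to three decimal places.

Cronbach's alpha = 0.758

Remaining items: Q1, Q2, Q3 (k = 3).
ΣVar(i) = 1.23 + 1.06 + 1.14 = 3.43
σ²_T = 3.43 + 2 × 1.75 = 6.93
α (item deleted) = (3/2)·(1 − 3.43/6.93) = 0.758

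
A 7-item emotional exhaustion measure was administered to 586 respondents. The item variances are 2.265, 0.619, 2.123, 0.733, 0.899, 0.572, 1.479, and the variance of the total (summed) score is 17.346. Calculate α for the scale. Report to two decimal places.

Σσ²ᵢ = 2.265 + 0.619 + 2.123 + 0.733 + 0.899 + 0.572 + 1.479 = 8.690
α = (k/(k−1))·(1 − Σσ²ᵢ/σ²_T) = (7/6)·(1 − 8.690/17.346) = 0.58

α = 0.58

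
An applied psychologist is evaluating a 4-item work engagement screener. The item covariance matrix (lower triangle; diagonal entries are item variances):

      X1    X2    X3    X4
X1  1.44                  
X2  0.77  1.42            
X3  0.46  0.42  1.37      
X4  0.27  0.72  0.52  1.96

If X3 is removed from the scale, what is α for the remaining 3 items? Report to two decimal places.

Remaining items: X1, X2, X4 (k = 3).
ΣVar(i) = 1.44 + 1.42 + 1.96 = 4.82
Var(T) = 4.82 + 2 × 1.76 = 8.34
α (item deleted) = (3/2)·(1 − 4.82/8.34) = 0.63

α = 0.63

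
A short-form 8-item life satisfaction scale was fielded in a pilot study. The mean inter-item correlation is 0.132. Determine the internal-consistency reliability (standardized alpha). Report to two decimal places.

α = 0.55

Standardized α = k·r̄ / (1 + (k−1)·r̄) = 8 × 0.132 / (1 + 7 × 0.132)
  = 1.0560 / 1.9240 = 0.55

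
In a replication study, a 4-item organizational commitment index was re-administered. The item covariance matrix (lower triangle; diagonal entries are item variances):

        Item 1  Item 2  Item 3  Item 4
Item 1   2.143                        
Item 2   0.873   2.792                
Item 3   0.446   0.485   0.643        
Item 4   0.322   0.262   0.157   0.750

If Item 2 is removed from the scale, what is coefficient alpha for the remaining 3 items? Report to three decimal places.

Remaining items: Item 1, Item 3, Item 4 (k = 3).
sum of item variances = 2.143 + 0.643 + 0.750 = 3.536
Var(T) = 3.536 + 2 × 0.925 = 5.386
α (item deleted) = (3/2)·(1 − 3.536/5.386) = 0.515

α = 0.515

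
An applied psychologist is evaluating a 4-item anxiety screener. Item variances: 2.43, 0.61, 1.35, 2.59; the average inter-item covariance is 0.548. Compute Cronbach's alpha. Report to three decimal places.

ΣVar(i) = 2.43 + 0.61 + 1.35 + 2.59 = 6.98
Sum of the 6 distinct covariances = 6 × 0.548 = 3.288
total variance = ΣVar(i) + 2·Σcov = 6.98 + 2 × 3.288 = 13.556
α = (4/3)·(1 − 6.98/13.556) = 0.647

Cronbach's alpha = 0.647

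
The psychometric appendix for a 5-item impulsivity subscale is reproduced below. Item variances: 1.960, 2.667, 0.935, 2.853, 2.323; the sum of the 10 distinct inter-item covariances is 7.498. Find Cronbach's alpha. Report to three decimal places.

Cronbach's alpha = 0.728

ΣVar(i) = 1.960 + 2.667 + 0.935 + 2.853 + 2.323 = 10.738
Sum of distinct covariances = 7.498
σ²_total = ΣVar(i) + 2·Σcov = 10.738 + 2 × 7.498 = 25.734
α = (5/4)·(1 − 10.738/25.734) = 0.728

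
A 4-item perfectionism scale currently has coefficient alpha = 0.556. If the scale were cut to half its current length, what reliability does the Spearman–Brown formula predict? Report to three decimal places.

predicted reliability = 0.385

Length factor m = 1/2
α' = m·α / (1 − (1−m)·α)
   = 1/2 × 0.556 / (1 − (1 − 1/2) × 0.556)
   = 0.2780 / 0.7220 = 0.385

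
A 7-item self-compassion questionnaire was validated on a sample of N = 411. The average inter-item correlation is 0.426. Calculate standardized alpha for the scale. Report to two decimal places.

Standardized α = k·r̄ / (1 + (k−1)·r̄) = 7 × 0.426 / (1 + 6 × 0.426)
  = 2.9820 / 3.5560 = 0.84

α = 0.84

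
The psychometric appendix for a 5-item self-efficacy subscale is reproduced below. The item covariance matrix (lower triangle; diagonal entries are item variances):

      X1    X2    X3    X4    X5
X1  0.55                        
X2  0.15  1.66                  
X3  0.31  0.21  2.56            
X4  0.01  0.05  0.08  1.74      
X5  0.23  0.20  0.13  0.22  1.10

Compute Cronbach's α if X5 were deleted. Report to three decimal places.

Cronbach's α = 0.266

Remaining items: X1, X2, X3, X4 (k = 4).
sum of item variances = 0.55 + 1.66 + 2.56 + 1.74 = 6.51
total variance = 6.51 + 2 × 0.81 = 8.13
α (item deleted) = (4/3)·(1 − 6.51/8.13) = 0.266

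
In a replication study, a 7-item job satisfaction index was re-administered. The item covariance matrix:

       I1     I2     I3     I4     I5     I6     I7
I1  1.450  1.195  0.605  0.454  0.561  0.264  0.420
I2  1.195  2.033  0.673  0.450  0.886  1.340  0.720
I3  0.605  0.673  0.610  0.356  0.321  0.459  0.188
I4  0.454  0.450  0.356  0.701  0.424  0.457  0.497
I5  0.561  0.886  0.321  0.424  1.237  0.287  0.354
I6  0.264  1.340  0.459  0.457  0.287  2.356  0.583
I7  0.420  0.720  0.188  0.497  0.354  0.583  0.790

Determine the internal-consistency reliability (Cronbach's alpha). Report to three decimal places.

Cronbach's alpha = 0.834

ΣVar(i) = 1.450 + 2.033 + 0.610 + 0.701 + 1.237 + 2.356 + 0.790 = 9.177
Σ_{i<j} σ_ij = 11.494
Var(T) = 9.177 + 2 × 11.494 = 32.165
α = (k/(k−1))·(1 − ΣVar(i)/Var(T)) = (7/6)·(1 − 9.177/32.165) = 0.834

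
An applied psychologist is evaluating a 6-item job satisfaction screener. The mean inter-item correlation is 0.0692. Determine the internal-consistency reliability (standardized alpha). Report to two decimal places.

Standardized α = k·r̄ / (1 + (k−1)·r̄) = 6 × 0.0692 / (1 + 5 × 0.0692)
  = 0.4152 / 1.3460 = 0.31

standardized alpha = 0.31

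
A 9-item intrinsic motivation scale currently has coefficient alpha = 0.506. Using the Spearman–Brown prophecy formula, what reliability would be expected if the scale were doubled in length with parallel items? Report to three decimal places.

Length factor m = 2
α' = m·α / (1 + (m−1)·α)
   = 2 × 0.506 / (1 + (2 − 1) × 0.506)
   = 1.0120 / 1.5060 = 0.672

predicted reliability = 0.672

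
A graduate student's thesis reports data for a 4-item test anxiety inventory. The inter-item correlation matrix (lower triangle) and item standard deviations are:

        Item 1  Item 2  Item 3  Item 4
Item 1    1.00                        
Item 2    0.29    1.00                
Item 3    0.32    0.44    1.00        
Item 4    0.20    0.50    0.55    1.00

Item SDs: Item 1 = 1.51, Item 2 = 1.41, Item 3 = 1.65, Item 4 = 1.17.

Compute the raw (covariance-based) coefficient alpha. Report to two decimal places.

Σσ²ᵢ = 1.51² + 1.41² + 1.65² + 1.17² = 8.3596
Covariances σ_ij = r_ij · s_i · s_j:
  σ(Item 1,Item 2) = 0.29 × 1.51 × 1.41 = 0.6174
  σ(Item 1,Item 3) = 0.32 × 1.51 × 1.65 = 0.7973
  σ(Item 1,Item 4) = 0.20 × 1.51 × 1.17 = 0.3533
  σ(Item 2,Item 3) = 0.44 × 1.41 × 1.65 = 1.0237
  σ(Item 2,Item 4) = 0.50 × 1.41 × 1.17 = 0.8248
  σ(Item 3,Item 4) = 0.55 × 1.65 × 1.17 = 1.0618
σ²_T = Σσ²ᵢ + 2·Σσ_ij = 8.3596 + 2 × 4.6783 = 17.7162
α = (4/3)·(1 − 8.3596/17.7162) = 0.70

coefficient alpha = 0.70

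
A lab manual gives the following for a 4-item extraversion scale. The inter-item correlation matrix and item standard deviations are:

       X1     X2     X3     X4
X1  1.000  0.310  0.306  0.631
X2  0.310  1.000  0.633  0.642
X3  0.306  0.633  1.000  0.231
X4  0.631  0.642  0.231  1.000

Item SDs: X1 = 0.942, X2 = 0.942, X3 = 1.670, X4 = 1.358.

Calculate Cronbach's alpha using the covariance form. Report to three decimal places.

Cronbach's alpha = 0.732

Σσ²ᵢ = 0.942² + 0.942² + 1.670² + 1.358² = 6.4078
Covariances σ_ij = r_ij · s_i · s_j:
  σ(X1,X2) = 0.310 × 0.942 × 0.942 = 0.2751
  σ(X1,X3) = 0.306 × 0.942 × 1.670 = 0.4814
  σ(X1,X4) = 0.631 × 0.942 × 1.358 = 0.8072
  σ(X2,X3) = 0.633 × 0.942 × 1.670 = 0.9958
  σ(X2,X4) = 0.642 × 0.942 × 1.358 = 0.8213
  σ(X3,X4) = 0.231 × 1.670 × 1.358 = 0.5239
σ²_T = Σσ²ᵢ + 2·Σσ_ij = 6.4078 + 2 × 3.9047 = 14.2172
α = (4/3)·(1 − 6.4078/14.2172) = 0.732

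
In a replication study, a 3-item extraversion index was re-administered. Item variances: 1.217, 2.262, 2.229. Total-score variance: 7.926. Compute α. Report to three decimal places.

α = 0.420

sum of item variances = 1.217 + 2.262 + 2.229 = 5.708
α = (k/(k−1))·(1 − sum of item variances/Var(T)) = (3/2)·(1 − 5.708/7.926) = 0.420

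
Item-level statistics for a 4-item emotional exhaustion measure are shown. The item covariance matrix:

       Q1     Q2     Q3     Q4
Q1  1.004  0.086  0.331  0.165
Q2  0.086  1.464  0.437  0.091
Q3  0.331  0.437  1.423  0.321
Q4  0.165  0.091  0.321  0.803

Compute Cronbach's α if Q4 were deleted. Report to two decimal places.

Cronbach's α = 0.46

Remaining items: Q1, Q2, Q3 (k = 3).
Σσᵢ² = 1.004 + 1.464 + 1.423 = 3.891
Var(T) = 3.891 + 2 × 0.854 = 5.599
α (item deleted) = (3/2)·(1 − 3.891/5.599) = 0.46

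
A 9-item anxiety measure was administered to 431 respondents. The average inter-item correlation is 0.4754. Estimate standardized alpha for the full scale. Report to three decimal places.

Standardized α = k·r̄ / (1 + (k−1)·r̄) = 9 × 0.4754 / (1 + 8 × 0.4754)
  = 4.2786 / 4.8032 = 0.891

standardized alpha = 0.891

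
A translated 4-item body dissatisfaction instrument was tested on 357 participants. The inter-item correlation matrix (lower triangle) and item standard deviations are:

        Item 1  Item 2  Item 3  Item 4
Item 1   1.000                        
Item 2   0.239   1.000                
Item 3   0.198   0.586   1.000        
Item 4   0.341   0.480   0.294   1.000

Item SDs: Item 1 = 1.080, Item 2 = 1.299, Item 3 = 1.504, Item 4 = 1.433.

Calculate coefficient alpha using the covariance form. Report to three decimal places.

Σσ²ᵢ = 1.080² + 1.299² + 1.504² + 1.433² = 7.1693
Covariances σ_ij = r_ij · s_i · s_j:
  σ(Item 1,Item 2) = 0.239 × 1.080 × 1.299 = 0.3353
  σ(Item 1,Item 3) = 0.198 × 1.080 × 1.504 = 0.3216
  σ(Item 1,Item 4) = 0.341 × 1.080 × 1.433 = 0.5277
  σ(Item 2,Item 3) = 0.586 × 1.299 × 1.504 = 1.1449
  σ(Item 2,Item 4) = 0.480 × 1.299 × 1.433 = 0.8935
  σ(Item 3,Item 4) = 0.294 × 1.504 × 1.433 = 0.6336
σ²_T = Σσ²ᵢ + 2·Σσ_ij = 7.1693 + 2 × 3.8566 = 14.8825
α = (4/3)·(1 − 7.1693/14.8825) = 0.691

coefficient alpha = 0.691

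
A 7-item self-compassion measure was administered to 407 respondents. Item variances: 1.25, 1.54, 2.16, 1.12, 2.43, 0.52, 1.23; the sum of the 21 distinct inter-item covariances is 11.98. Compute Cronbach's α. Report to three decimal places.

α = 0.817

Σσᵢ² = 1.25 + 1.54 + 2.16 + 1.12 + 2.43 + 0.52 + 1.23 = 10.25
Sum of distinct covariances = 11.98
total variance = Σσᵢ² + 2·Σcov = 10.25 + 2 × 11.98 = 34.21
α = (7/6)·(1 − 10.25/34.21) = 0.817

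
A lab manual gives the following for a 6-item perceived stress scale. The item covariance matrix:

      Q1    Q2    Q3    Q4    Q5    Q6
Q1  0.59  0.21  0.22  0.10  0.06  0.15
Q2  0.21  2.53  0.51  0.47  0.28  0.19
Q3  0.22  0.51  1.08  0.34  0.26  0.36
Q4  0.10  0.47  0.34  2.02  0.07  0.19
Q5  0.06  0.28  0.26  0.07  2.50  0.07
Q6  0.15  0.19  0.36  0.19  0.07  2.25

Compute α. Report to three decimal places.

Σσᵢ² = 0.59 + 2.53 + 1.08 + 2.02 + 2.50 + 2.25 = 10.97
Σ_{i<j} σ_ij = 3.48
σ²_T = 10.97 + 2 × 3.48 = 17.93
α = (k/(k−1))·(1 − Σσᵢ²/σ²_T) = (6/5)·(1 − 10.97/17.93) = 0.466

α = 0.466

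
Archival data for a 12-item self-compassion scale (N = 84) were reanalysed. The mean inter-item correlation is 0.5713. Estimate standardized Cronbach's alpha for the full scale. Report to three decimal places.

α = 0.941

Standardized α = k·r̄ / (1 + (k−1)·r̄) = 12 × 0.5713 / (1 + 11 × 0.5713)
  = 6.8556 / 7.2843 = 0.941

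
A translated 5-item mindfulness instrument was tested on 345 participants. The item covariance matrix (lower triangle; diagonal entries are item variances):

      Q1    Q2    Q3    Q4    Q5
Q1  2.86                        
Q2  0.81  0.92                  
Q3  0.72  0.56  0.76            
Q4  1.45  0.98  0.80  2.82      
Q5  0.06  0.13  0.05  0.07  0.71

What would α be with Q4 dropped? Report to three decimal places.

α = 0.627

Remaining items: Q1, Q2, Q3, Q5 (k = 4).
Σσ²ᵢ = 2.86 + 0.92 + 0.76 + 0.71 = 5.25
total variance = 5.25 + 2 × 2.33 = 9.91
α (item deleted) = (4/3)·(1 − 5.25/9.91) = 0.627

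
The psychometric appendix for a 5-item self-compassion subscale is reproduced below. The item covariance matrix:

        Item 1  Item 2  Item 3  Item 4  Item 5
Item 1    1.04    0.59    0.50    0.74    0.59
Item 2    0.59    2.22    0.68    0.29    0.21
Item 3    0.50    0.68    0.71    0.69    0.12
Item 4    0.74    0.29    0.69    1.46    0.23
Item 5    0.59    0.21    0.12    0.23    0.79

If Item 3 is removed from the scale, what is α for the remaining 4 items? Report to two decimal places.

α = 0.65

Remaining items: Item 1, Item 2, Item 4, Item 5 (k = 4).
ΣVar(i) = 1.04 + 2.22 + 1.46 + 0.79 = 5.51
σ²_T = 5.51 + 2 × 2.65 = 10.81
α (item deleted) = (4/3)·(1 − 5.51/10.81) = 0.65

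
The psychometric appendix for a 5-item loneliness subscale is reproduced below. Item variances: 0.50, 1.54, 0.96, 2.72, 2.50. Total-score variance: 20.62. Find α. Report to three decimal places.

Σσ²ᵢ = 0.50 + 1.54 + 0.96 + 2.72 + 2.50 = 8.22
α = (k/(k−1))·(1 − Σσ²ᵢ/σ²_T) = (5/4)·(1 − 8.22/20.62) = 0.752

α = 0.752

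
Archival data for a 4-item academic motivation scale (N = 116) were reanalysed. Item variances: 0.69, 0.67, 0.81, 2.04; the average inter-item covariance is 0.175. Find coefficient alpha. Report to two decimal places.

coefficient alpha = 0.44

Σσᵢ² = 0.69 + 0.67 + 0.81 + 2.04 = 4.21
Sum of the 6 distinct covariances = 6 × 0.175 = 1.050
total variance = Σσᵢ² + 2·Σcov = 4.21 + 2 × 1.050 = 6.310
α = (4/3)·(1 − 4.21/6.310) = 0.44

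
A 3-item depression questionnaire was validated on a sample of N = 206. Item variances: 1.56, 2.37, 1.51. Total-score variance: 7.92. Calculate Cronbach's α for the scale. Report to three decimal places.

Σσᵢ² = 1.56 + 2.37 + 1.51 = 5.44
α = (k/(k−1))·(1 − Σσᵢ²/Var(T)) = (3/2)·(1 − 5.44/7.92) = 0.470

α = 0.470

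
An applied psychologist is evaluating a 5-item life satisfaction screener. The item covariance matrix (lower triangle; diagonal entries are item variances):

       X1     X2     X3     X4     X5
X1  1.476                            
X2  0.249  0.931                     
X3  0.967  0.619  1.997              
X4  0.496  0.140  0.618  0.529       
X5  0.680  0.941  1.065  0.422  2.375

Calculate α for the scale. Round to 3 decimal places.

α = 0.786

Σσ²ᵢ = 1.476 + 0.931 + 1.997 + 0.529 + 2.375 = 7.308
Σ_{i<j} σ_ij = 6.197
total variance = 7.308 + 2 × 6.197 = 19.702
α = (k/(k−1))·(1 − Σσ²ᵢ/total variance) = (5/4)·(1 − 7.308/19.702) = 0.786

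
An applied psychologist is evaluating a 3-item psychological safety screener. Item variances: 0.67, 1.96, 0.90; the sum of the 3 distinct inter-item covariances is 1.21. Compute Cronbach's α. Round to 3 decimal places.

α = 0.610

Σσᵢ² = 0.67 + 1.96 + 0.90 = 3.53
Sum of distinct covariances = 1.21
σ²_total = Σσᵢ² + 2·Σcov = 3.53 + 2 × 1.21 = 5.95
α = (3/2)·(1 − 3.53/5.95) = 0.610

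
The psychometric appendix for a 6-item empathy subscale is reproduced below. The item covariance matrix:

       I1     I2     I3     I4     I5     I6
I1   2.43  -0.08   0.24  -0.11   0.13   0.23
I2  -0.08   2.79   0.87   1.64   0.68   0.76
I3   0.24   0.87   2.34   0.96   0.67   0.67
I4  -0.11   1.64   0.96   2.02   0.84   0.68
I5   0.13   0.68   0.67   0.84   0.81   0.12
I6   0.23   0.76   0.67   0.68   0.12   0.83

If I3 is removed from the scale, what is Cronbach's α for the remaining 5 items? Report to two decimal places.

α = 0.66

Remaining items: I1, I2, I4, I5, I6 (k = 5).
Σσᵢ² = 2.43 + 2.79 + 2.02 + 0.81 + 0.83 = 8.88
σ²_total = 8.88 + 2 × 4.89 = 18.66
α (item deleted) = (5/4)·(1 − 8.88/18.66) = 0.66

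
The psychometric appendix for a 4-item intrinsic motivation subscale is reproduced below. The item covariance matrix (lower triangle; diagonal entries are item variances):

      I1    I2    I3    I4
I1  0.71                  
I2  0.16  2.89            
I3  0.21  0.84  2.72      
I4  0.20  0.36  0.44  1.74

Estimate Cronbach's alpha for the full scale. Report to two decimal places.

Cronbach's alpha = 0.47

sum of item variances = 0.71 + 2.89 + 2.72 + 1.74 = 8.06
Sum of the distinct covariances = 2.21
Var(T) = 8.06 + 2 × 2.21 = 12.48
α = (k/(k−1))·(1 − sum of item variances/Var(T)) = (4/3)·(1 − 8.06/12.48) = 0.47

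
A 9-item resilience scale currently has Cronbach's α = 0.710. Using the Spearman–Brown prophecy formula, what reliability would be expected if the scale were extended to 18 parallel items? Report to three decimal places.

predicted reliability = 0.830

Length factor m = 18/9 = 2.0000
α' = m·α / (1 + (m−1)·α)
   = 18/9 × 0.710 / (1 + (18/9 − 1) × 0.710)
   = 1.4200 / 1.7100 = 0.830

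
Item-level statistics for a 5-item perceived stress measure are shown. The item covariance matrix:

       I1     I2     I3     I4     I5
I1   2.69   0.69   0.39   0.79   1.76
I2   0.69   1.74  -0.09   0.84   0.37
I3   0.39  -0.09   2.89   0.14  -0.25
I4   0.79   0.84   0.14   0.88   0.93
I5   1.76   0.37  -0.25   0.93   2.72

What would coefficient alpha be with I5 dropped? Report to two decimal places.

Remaining items: I1, I2, I3, I4 (k = 4).
Σσ²ᵢ = 2.69 + 1.74 + 2.89 + 0.88 = 8.20
total variance = 8.20 + 2 × 2.76 = 13.72
α (item deleted) = (4/3)·(1 − 8.20/13.72) = 0.54

α = 0.54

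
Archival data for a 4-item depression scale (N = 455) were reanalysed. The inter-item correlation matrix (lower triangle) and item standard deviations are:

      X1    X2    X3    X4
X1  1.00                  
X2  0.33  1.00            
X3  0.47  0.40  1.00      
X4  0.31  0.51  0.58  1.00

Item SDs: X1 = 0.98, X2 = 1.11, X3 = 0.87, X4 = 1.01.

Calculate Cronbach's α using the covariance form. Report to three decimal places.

α = 0.748

Σσ²ᵢ = 0.98² + 1.11² + 0.87² + 1.01² = 3.9695
Covariances σ_ij = r_ij · s_i · s_j:
  σ(X1,X2) = 0.33 × 0.98 × 1.11 = 0.3590
  σ(X1,X3) = 0.47 × 0.98 × 0.87 = 0.4007
  σ(X1,X4) = 0.31 × 0.98 × 1.01 = 0.3068
  σ(X2,X3) = 0.40 × 1.11 × 0.87 = 0.3863
  σ(X2,X4) = 0.51 × 1.11 × 1.01 = 0.5718
  σ(X3,X4) = 0.58 × 0.87 × 1.01 = 0.5096
σ²_T = Σσ²ᵢ + 2·Σσ_ij = 3.9695 + 2 × 2.5342 = 9.0379
α = (4/3)·(1 − 3.9695/9.0379) = 0.748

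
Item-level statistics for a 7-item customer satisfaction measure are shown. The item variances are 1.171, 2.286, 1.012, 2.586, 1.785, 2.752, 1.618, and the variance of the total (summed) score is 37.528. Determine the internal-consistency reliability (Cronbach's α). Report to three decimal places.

ΣVar(i) = 1.171 + 2.286 + 1.012 + 2.586 + 1.785 + 2.752 + 1.618 = 13.210
α = (k/(k−1))·(1 − ΣVar(i)/σ²_T) = (7/6)·(1 − 13.210/37.528) = 0.756

α = 0.756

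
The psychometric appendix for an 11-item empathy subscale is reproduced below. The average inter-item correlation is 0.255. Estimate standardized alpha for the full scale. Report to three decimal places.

α = 0.790

Standardized α = k·r̄ / (1 + (k−1)·r̄) = 11 × 0.255 / (1 + 10 × 0.255)
  = 2.8050 / 3.5500 = 0.790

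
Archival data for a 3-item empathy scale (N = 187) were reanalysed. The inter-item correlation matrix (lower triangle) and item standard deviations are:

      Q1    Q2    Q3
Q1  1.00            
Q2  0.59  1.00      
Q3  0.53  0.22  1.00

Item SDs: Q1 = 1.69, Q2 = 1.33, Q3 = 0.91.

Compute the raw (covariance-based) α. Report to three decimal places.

α = 0.703

Σσ²ᵢ = 1.69² + 1.33² + 0.91² = 5.4531
Covariances σ_ij = r_ij · s_i · s_j:
  σ(Q1,Q2) = 0.59 × 1.69 × 1.33 = 1.3261
  σ(Q1,Q3) = 0.53 × 1.69 × 0.91 = 0.8151
  σ(Q2,Q3) = 0.22 × 1.33 × 0.91 = 0.2663
σ²_T = Σσ²ᵢ + 2·Σσ_ij = 5.4531 + 2 × 2.4075 = 10.2681
α = (3/2)·(1 − 5.4531/10.2681) = 0.703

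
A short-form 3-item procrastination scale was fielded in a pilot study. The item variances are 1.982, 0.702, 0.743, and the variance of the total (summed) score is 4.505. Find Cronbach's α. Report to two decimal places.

Σσ²ᵢ = 1.982 + 0.702 + 0.743 = 3.427
α = (k/(k−1))·(1 − Σσ²ᵢ/σ²_total) = (3/2)·(1 − 3.427/4.505) = 0.36

Cronbach's α = 0.36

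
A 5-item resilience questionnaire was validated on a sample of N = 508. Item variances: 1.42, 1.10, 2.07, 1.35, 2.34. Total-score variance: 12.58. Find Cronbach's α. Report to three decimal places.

Σσ²ᵢ = 1.42 + 1.10 + 2.07 + 1.35 + 2.34 = 8.28
α = (k/(k−1))·(1 − Σσ²ᵢ/σ²_T) = (5/4)·(1 − 8.28/12.58) = 0.427

α = 0.427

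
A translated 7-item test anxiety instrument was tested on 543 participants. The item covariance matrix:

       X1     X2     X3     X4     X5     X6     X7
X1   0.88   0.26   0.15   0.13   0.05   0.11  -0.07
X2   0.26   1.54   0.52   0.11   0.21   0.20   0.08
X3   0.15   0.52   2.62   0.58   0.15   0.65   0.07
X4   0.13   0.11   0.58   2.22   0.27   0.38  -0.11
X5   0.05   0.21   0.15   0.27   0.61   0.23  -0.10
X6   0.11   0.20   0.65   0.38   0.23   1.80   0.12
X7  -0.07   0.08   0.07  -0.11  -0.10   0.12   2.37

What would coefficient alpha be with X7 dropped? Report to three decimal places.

Remaining items: X1, X2, X3, X4, X5, X6 (k = 6).
sum of item variances = 0.88 + 1.54 + 2.62 + 2.22 + 0.61 + 1.80 = 9.67
σ²_T = 9.67 + 2 × 4.00 = 17.67
α (item deleted) = (6/5)·(1 − 9.67/17.67) = 0.543

α = 0.543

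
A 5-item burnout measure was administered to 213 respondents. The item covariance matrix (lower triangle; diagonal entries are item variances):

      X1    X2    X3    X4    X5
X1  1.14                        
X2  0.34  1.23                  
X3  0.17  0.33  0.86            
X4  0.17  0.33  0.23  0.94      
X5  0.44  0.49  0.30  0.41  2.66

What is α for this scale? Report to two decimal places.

α = 0.61

Σσ²ᵢ = 1.14 + 1.23 + 0.86 + 0.94 + 2.66 = 6.83
Sum of the distinct covariances = 3.21
σ²_T = 6.83 + 2 × 3.21 = 13.25
α = (k/(k−1))·(1 − Σσ²ᵢ/σ²_T) = (5/4)·(1 − 6.83/13.25) = 0.61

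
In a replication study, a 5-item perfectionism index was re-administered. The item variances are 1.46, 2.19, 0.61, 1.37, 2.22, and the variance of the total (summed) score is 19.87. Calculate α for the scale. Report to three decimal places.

α = 0.756

ΣVar(i) = 1.46 + 2.19 + 0.61 + 1.37 + 2.22 = 7.85
α = (k/(k−1))·(1 − ΣVar(i)/Var(T)) = (5/4)·(1 − 7.85/19.87) = 0.756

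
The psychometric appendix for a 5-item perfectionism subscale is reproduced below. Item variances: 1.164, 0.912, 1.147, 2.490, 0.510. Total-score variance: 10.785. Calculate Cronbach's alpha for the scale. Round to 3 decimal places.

α = 0.529

ΣVar(i) = 1.164 + 0.912 + 1.147 + 2.490 + 0.510 = 6.223
α = (k/(k−1))·(1 − ΣVar(i)/total variance) = (5/4)·(1 − 6.223/10.785) = 0.529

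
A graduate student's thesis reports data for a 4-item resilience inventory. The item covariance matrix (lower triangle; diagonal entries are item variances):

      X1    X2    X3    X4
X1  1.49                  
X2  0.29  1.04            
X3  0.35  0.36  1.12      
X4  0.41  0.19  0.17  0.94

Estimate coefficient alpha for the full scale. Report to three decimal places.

α = 0.581

sum of item variances = 1.49 + 1.04 + 1.12 + 0.94 = 4.59
Σ_{i<j} σ_ij = 1.77
total variance = 4.59 + 2 × 1.77 = 8.13
α = (k/(k−1))·(1 − sum of item variances/total variance) = (4/3)·(1 − 4.59/8.13) = 0.581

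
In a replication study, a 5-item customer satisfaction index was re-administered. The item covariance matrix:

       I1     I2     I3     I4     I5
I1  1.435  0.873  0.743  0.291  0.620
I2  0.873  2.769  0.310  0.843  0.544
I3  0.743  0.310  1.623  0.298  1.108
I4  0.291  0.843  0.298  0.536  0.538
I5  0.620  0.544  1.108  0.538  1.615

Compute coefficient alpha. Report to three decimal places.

α = 0.759

sum of item variances = 1.435 + 2.769 + 1.623 + 0.536 + 1.615 = 7.978
Sum of the distinct covariances = 6.168
σ²_T = 7.978 + 2 × 6.168 = 20.314
α = (k/(k−1))·(1 − sum of item variances/σ²_T) = (5/4)·(1 − 7.978/20.314) = 0.759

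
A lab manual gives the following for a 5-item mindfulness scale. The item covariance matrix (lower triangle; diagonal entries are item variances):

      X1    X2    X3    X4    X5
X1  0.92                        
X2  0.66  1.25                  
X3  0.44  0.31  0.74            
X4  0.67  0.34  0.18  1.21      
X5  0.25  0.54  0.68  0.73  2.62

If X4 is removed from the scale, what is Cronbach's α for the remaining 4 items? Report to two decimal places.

α = 0.68

Remaining items: X1, X2, X3, X5 (k = 4).
Σσ²ᵢ = 0.92 + 1.25 + 0.74 + 2.62 = 5.53
σ²_total = 5.53 + 2 × 2.88 = 11.29
α (item deleted) = (4/3)·(1 − 5.53/11.29) = 0.68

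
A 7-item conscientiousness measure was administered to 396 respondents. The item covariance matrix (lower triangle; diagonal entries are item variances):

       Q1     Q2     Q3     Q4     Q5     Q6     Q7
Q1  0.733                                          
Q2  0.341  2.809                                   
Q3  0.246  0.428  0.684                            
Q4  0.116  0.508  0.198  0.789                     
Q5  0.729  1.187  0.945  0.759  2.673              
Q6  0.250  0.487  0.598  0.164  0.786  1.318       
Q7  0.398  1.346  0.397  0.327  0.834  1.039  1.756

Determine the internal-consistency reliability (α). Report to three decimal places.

Σσᵢ² = 0.733 + 2.809 + 0.684 + 0.789 + 2.673 + 1.318 + 1.756 = 10.762
Σ_{i<j} σ_ij = 12.083
σ²_total = 10.762 + 2 × 12.083 = 34.928
α = (k/(k−1))·(1 − Σσᵢ²/σ²_total) = (7/6)·(1 − 10.762/34.928) = 0.807

α = 0.807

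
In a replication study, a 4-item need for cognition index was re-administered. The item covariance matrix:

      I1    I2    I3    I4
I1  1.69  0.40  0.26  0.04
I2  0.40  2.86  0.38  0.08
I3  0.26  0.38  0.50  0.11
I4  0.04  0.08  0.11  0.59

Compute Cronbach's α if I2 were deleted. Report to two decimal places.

Remaining items: I1, I3, I4 (k = 3).
sum of item variances = 1.69 + 0.50 + 0.59 = 2.78
total variance = 2.78 + 2 × 0.41 = 3.60
α (item deleted) = (3/2)·(1 − 2.78/3.60) = 0.34

Cronbach's α = 0.34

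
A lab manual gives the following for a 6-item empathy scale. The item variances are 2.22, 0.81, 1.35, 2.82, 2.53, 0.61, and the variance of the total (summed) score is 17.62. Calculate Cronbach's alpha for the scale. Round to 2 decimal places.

Cronbach's alpha = 0.50

sum of item variances = 2.22 + 0.81 + 1.35 + 2.82 + 2.53 + 0.61 = 10.34
α = (k/(k−1))·(1 − sum of item variances/σ²_total) = (6/5)·(1 − 10.34/17.62) = 0.50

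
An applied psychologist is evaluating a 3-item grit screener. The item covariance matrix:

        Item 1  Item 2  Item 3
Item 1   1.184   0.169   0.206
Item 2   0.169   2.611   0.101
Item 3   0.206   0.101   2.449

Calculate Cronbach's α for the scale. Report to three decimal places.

Cronbach's α = 0.198

ΣVar(i) = 1.184 + 2.611 + 2.449 = 6.244
Σ_{i<j} σ_ij = 0.476
total variance = 6.244 + 2 × 0.476 = 7.196
α = (k/(k−1))·(1 − ΣVar(i)/total variance) = (3/2)·(1 − 6.244/7.196) = 0.198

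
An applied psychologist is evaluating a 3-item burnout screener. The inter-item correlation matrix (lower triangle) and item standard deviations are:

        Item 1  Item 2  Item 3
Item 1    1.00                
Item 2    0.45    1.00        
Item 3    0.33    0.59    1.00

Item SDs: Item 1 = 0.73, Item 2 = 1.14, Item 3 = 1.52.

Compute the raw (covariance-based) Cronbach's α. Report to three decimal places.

Cronbach's α = 0.690

Σσ²ᵢ = 0.73² + 1.14² + 1.52² = 4.1429
Covariances σ_ij = r_ij · s_i · s_j:
  σ(Item 1,Item 2) = 0.45 × 0.73 × 1.14 = 0.3745
  σ(Item 1,Item 3) = 0.33 × 0.73 × 1.52 = 0.3662
  σ(Item 2,Item 3) = 0.59 × 1.14 × 1.52 = 1.0224
σ²_T = Σσ²ᵢ + 2·Σσ_ij = 4.1429 + 2 × 1.7631 = 7.6691
α = (3/2)·(1 − 4.1429/7.6691) = 0.690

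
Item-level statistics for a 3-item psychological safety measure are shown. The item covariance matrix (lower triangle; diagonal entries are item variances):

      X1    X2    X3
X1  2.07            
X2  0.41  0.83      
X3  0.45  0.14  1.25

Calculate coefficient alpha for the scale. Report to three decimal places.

sum of item variances = 2.07 + 0.83 + 1.25 = 4.15
Sum of off-diagonal covariances = 1.00
σ²_T = 4.15 + 2 × 1.00 = 6.15
α = (k/(k−1))·(1 − sum of item variances/σ²_T) = (3/2)·(1 − 4.15/6.15) = 0.488

coefficient alpha = 0.488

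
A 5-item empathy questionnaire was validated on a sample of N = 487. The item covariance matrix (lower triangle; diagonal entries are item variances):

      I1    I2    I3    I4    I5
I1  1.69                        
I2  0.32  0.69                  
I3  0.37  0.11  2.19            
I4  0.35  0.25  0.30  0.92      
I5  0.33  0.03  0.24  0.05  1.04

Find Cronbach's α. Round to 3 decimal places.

α = 0.523

Σσᵢ² = 1.69 + 0.69 + 2.19 + 0.92 + 1.04 = 6.53
Sum of off-diagonal covariances = 2.35
σ²_T = 6.53 + 2 × 2.35 = 11.23
α = (k/(k−1))·(1 − Σσᵢ²/σ²_T) = (5/4)·(1 − 6.53/11.23) = 0.523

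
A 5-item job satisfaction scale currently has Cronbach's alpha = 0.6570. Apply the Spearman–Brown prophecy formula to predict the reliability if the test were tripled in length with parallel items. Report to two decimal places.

Length factor m = 3
α' = m·α / (1 + (m−1)·α)
   = 3 × 0.6570 / (1 + (3 − 1) × 0.6570)
   = 1.9710 / 2.3140 = 0.85

predicted reliability = 0.85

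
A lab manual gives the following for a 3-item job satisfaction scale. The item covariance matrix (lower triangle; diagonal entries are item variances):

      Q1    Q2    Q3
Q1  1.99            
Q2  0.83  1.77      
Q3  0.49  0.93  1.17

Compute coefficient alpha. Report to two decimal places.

coefficient alpha = 0.72

Σσ²ᵢ = 1.99 + 1.77 + 1.17 = 4.93
Σ_{i<j} σ_ij = 2.25
σ²_T = 4.93 + 2 × 2.25 = 9.43
α = (k/(k−1))·(1 − Σσ²ᵢ/σ²_T) = (3/2)·(1 − 4.93/9.43) = 0.72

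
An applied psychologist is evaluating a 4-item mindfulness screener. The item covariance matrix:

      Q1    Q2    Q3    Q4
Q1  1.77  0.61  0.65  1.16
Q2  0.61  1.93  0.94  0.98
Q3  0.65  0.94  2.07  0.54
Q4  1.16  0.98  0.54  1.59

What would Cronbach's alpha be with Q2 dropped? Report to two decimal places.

Remaining items: Q1, Q3, Q4 (k = 3).
Σσᵢ² = 1.77 + 2.07 + 1.59 = 5.43
total variance = 5.43 + 2 × 2.35 = 10.13
α (item deleted) = (3/2)·(1 − 5.43/10.13) = 0.70

α = 0.70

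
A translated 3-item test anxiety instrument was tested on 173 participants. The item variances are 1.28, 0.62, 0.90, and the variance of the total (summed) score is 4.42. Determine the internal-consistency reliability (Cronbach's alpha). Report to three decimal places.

Σσᵢ² = 1.28 + 0.62 + 0.90 = 2.80
α = (k/(k−1))·(1 − Σσᵢ²/Var(T)) = (3/2)·(1 − 2.80/4.42) = 0.550

α = 0.550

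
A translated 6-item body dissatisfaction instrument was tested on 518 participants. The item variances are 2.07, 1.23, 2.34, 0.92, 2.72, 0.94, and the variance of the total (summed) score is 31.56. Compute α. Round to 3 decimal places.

α = 0.811

ΣVar(i) = 2.07 + 1.23 + 2.34 + 0.92 + 2.72 + 0.94 = 10.22
α = (k/(k−1))·(1 − ΣVar(i)/total variance) = (6/5)·(1 − 10.22/31.56) = 0.811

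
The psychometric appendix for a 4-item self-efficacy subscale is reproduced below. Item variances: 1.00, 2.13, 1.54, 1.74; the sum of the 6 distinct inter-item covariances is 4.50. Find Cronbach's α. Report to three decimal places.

Σσᵢ² = 1.00 + 2.13 + 1.54 + 1.74 = 6.41
Sum of distinct covariances = 4.50
total variance = Σσᵢ² + 2·Σcov = 6.41 + 2 × 4.50 = 15.41
α = (4/3)·(1 − 6.41/15.41) = 0.779

α = 0.779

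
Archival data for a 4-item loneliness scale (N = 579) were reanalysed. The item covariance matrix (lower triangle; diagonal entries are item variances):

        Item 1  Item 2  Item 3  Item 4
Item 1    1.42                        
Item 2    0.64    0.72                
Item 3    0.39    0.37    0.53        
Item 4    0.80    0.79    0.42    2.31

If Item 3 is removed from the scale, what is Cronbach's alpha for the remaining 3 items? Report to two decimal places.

Remaining items: Item 1, Item 2, Item 4 (k = 3).
Σσᵢ² = 1.42 + 0.72 + 2.31 = 4.45
σ²_total = 4.45 + 2 × 2.23 = 8.91
α (item deleted) = (3/2)·(1 − 4.45/8.91) = 0.75

Cronbach's alpha = 0.75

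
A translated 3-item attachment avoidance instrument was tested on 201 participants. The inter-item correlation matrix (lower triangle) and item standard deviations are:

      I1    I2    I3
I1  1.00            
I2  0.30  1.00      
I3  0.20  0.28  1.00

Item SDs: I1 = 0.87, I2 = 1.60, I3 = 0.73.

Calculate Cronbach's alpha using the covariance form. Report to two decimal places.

Σσ²ᵢ = 0.87² + 1.60² + 0.73² = 3.8498
Covariances σ_ij = r_ij · s_i · s_j:
  σ(I1,I2) = 0.30 × 0.87 × 1.60 = 0.4176
  σ(I1,I3) = 0.20 × 0.87 × 0.73 = 0.1270
  σ(I2,I3) = 0.28 × 1.60 × 0.73 = 0.3270
σ²_T = Σσ²ᵢ + 2·Σσ_ij = 3.8498 + 2 × 0.8716 = 5.5930
α = (3/2)·(1 − 3.8498/5.5930) = 0.47

Cronbach's alpha = 0.47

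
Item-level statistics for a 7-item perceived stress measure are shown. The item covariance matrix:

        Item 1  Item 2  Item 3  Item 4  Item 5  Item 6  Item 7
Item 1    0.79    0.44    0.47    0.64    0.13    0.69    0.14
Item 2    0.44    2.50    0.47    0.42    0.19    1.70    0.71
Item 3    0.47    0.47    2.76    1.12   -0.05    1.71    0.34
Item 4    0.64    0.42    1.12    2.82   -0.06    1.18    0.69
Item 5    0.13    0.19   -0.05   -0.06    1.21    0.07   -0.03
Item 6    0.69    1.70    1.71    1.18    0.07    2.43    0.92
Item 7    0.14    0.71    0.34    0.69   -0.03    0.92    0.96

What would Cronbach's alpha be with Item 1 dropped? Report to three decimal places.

Remaining items: Item 2, Item 3, Item 4, Item 5, Item 6, Item 7 (k = 6).
ΣVar(i) = 2.50 + 2.76 + 2.82 + 1.21 + 2.43 + 0.96 = 12.68
Var(T) = 12.68 + 2 × 9.38 = 31.44
α (item deleted) = (6/5)·(1 − 12.68/31.44) = 0.716

α = 0.716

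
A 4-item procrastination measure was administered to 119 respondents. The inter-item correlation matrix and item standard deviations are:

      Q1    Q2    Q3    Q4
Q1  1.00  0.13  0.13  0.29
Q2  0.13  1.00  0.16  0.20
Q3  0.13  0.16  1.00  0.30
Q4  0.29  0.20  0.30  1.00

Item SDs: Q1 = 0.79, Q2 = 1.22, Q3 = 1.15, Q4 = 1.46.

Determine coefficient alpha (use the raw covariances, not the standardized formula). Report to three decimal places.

Σσ²ᵢ = 0.79² + 1.22² + 1.15² + 1.46² = 5.5666
Covariances σ_ij = r_ij · s_i · s_j:
  σ(Q1,Q2) = 0.13 × 0.79 × 1.22 = 0.1253
  σ(Q1,Q3) = 0.13 × 0.79 × 1.15 = 0.1181
  σ(Q1,Q4) = 0.29 × 0.79 × 1.46 = 0.3345
  σ(Q2,Q3) = 0.16 × 1.22 × 1.15 = 0.2245
  σ(Q2,Q4) = 0.20 × 1.22 × 1.46 = 0.3562
  σ(Q3,Q4) = 0.30 × 1.15 × 1.46 = 0.5037
σ²_T = Σσ²ᵢ + 2·Σσ_ij = 5.5666 + 2 × 1.6623 = 8.8912
α = (4/3)·(1 − 5.5666/8.8912) = 0.499

α = 0.499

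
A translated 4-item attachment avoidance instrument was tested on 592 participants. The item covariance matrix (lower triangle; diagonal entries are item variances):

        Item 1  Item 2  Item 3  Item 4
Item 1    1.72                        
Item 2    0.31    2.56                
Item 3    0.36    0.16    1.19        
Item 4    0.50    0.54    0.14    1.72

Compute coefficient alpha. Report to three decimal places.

Σσ²ᵢ = 1.72 + 2.56 + 1.19 + 1.72 = 7.19
Σ_{i<j} σ_ij = 2.01
σ²_T = 7.19 + 2 × 2.01 = 11.21
α = (k/(k−1))·(1 − Σσ²ᵢ/σ²_T) = (4/3)·(1 − 7.19/11.21) = 0.478

α = 0.478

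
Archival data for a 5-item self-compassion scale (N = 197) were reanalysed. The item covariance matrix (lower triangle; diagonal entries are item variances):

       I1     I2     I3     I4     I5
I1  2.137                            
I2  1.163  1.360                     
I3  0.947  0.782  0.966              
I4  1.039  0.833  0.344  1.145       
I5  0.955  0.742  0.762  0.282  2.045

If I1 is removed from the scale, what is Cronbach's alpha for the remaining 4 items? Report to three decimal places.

Remaining items: I2, I3, I4, I5 (k = 4).
Σσᵢ² = 1.360 + 0.966 + 1.145 + 2.045 = 5.516
σ²_T = 5.516 + 2 × 3.745 = 13.006
α (item deleted) = (4/3)·(1 − 5.516/13.006) = 0.768

Cronbach's alpha = 0.768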